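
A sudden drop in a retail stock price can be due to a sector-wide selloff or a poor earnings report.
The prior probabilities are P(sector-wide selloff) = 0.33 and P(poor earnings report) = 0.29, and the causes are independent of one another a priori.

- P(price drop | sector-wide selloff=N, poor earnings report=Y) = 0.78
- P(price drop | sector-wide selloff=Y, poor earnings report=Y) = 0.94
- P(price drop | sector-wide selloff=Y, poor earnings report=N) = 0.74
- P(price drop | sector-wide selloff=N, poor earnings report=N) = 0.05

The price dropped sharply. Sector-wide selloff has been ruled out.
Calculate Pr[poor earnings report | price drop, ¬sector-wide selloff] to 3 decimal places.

Weight on poor earnings report=true, given the evidence: 0.78*0.29 = 0.226200
Normalizer over all consistent configurations: 0.05*0.71 + 0.78*0.29 = 0.261700
P(poor earnings report | price drop, ¬sector-wide selloff) = 0.226200/0.261700 ≈ 0.864

Pr[poor earnings report | price drop, ¬sector-wide selloff] ≈ 0.864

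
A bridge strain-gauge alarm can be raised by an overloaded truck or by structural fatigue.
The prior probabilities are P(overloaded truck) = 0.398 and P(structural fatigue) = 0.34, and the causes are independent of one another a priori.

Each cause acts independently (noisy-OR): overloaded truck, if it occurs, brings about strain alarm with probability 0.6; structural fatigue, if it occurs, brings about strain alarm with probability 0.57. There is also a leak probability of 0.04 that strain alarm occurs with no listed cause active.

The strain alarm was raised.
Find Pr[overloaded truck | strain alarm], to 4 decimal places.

Pr[overloaded truck | strain alarm] ≈ 0.6688

Under noisy-OR, P(strain alarm | causes) = 1 − (1−0.04)·∏(1−qᵢ) over the active causes.
For the numerator, keep only overloaded truck=true terms: 0.161811 + 0.112976 = 0.274787
The normalizing constant is 0.04×0.602×0.66 + 0.5872×0.602×0.34 + 0.616×0.398×0.66 + 0.83488×0.398×0.34 = 0.410868
Posterior = 0.274787 / 0.410868 ≈ 0.6688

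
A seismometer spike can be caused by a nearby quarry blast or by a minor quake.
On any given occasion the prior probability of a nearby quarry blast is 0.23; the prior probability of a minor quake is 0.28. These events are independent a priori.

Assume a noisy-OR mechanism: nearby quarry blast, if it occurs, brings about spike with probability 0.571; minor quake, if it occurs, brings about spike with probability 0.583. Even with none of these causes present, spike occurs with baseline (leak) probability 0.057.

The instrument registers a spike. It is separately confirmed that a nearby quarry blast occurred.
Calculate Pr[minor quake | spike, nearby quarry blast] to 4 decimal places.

Under noisy-OR, P(spike | causes) = 1 − (1−0.057)·∏(1−qᵢ) over the active causes.
Enumerate both values of minor quake and weight by the priors:
  P(spike | nearby quarry blast) = 0.595453×0.72 + 0.831304×0.28
        = 0.428726 + 0.232765 = 0.661491
The terms with minor quake present sum to 0.232765, so
  P(minor quake | spike, nearby quarry blast) = 0.232765 / 0.661491 ≈ 0.3519

Pr[minor quake | spike, nearby quarry blast] ≈ 0.3519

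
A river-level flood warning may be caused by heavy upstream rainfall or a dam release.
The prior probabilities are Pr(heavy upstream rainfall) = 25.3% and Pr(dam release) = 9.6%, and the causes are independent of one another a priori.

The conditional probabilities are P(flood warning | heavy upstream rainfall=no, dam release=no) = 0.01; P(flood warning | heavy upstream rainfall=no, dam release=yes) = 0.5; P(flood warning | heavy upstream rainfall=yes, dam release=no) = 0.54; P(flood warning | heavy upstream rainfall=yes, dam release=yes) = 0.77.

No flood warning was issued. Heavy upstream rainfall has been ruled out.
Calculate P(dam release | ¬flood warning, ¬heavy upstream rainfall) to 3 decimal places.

By total probability over both values of dam release:
  P(¬flood warning | ¬heavy upstream rainfall) = 0.99·0.904 + 0.5·0.096
        = 0.894960 + 0.048000 = 0.942960
The terms with dam release present sum to 0.048000, so
  P(dam release | ¬flood warning, ¬heavy upstream rainfall) = 0.048000 / 0.942960 ≈ 0.051

P(dam release | ¬flood warning, ¬heavy upstream rainfall) ≈ 0.051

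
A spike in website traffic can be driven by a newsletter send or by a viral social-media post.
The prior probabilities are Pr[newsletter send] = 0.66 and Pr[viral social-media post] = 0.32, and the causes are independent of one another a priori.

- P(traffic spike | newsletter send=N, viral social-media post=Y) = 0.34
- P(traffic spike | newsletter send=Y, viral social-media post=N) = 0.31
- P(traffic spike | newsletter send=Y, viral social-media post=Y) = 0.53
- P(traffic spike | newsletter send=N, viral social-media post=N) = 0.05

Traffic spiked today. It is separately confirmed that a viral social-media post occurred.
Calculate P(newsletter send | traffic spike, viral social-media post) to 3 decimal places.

P(newsletter send | traffic spike, viral social-media post) ≈ 0.752

Numerator (weight on configurations with newsletter send): 0.53×0.66 = 0.349800
Denominator P(traffic spike | viral social-media post): 0.34×0.34 + 0.53×0.66 = 0.465400
P(newsletter send | traffic spike, viral social-media post) = 0.349800/0.465400 ≈ 0.752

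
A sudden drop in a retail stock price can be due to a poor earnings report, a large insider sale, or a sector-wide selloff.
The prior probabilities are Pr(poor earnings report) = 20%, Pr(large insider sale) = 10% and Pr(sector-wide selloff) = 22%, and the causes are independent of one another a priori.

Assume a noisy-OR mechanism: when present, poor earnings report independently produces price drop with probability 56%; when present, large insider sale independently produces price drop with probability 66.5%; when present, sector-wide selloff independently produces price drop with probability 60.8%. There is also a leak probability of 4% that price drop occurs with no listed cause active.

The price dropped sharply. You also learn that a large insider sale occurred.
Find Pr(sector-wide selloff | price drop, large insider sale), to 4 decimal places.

Under noisy-OR, P(price drop | causes) = 1 − (1−0.04)·∏(1−qᵢ) over the active causes.
Numerator (weight on configurations with sector-wide selloff): 0.153812 + 0.041559 = 0.195371
The normalizing constant is 0.6784×0.8×0.78 + 0.873933×0.8×0.22 + 0.858496×0.2×0.78 + 0.94453×0.2×0.22 = 0.752618
P(sector-wide selloff | price drop, large insider sale) = 0.195371/0.752618 ≈ 0.2596

Pr(sector-wide selloff | price drop, large insider sale) ≈ 0.2596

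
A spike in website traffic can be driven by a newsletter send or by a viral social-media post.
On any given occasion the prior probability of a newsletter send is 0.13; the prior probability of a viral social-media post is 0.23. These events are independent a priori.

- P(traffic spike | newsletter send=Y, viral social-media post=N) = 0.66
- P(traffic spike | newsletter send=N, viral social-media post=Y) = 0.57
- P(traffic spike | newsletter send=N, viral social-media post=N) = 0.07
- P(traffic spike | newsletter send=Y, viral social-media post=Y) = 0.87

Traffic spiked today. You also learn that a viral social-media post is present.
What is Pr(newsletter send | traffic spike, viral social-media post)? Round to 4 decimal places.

Pr(newsletter send | traffic spike, viral social-media post) ≈ 0.1857

Weight on newsletter send=true, given the evidence: 0.87×0.13 = 0.113100
Normalizer over all consistent configurations: 0.57×0.87 + 0.87×0.13 = 0.609000
Posterior = 0.113100 / 0.609000 ≈ 0.1857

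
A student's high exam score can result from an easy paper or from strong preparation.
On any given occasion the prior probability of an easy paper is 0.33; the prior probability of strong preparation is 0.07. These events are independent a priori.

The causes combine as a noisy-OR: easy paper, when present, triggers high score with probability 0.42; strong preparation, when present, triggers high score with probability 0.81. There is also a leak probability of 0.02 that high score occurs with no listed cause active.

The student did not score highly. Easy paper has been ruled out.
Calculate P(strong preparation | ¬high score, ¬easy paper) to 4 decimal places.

Under noisy-OR, P(high score | causes) = 1 − (1−0.02)·∏(1−qᵢ) over the active causes.
Enumerate both values of strong preparation and weight by the priors:
  P(¬high score | ¬easy paper) = 0.98·0.93 + 0.1862·0.07
        = 0.911400 + 0.013034 = 0.924434
The terms with strong preparation present sum to 0.013034, so
  P(strong preparation | ¬high score, ¬easy paper) = 0.013034 / 0.924434 ≈ 0.0141

P(strong preparation | ¬high score, ¬easy paper) ≈ 0.0141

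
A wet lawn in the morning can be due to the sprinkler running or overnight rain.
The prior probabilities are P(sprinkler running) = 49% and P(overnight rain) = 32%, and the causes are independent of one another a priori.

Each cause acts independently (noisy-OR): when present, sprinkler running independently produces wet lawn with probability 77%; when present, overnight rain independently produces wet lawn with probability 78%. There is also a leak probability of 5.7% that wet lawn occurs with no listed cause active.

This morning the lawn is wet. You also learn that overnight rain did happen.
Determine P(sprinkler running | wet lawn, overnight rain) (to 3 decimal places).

Under noisy-OR, P(wet lawn | causes) = 1 − (1−0.057)·∏(1−qᵢ) over the active causes.
Enumerate both values of sprinkler running and weight by the priors:
  P(wet lawn | overnight rain) = 0.79254*0.51 + 0.952284*0.49
        = 0.404195 + 0.466619 = 0.870814
The terms with sprinkler running present sum to 0.466619, so
  P(sprinkler running | wet lawn, overnight rain) = 0.466619 / 0.870814 ≈ 0.536

P(sprinkler running | wet lawn, overnight rain) ≈ 0.536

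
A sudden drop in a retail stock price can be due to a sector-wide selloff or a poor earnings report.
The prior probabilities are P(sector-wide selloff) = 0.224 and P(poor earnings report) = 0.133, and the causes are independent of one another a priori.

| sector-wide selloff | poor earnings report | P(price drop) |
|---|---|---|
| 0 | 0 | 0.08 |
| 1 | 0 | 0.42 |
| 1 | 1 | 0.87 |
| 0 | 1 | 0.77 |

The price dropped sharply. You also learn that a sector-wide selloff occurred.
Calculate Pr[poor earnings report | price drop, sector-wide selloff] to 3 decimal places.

For the numerator, keep only poor earnings report=true terms: 0.87×0.133 = 0.115710
The normalizing constant is 0.42×0.867 + 0.87×0.133 = 0.479850
Posterior = 0.115710 / 0.479850 ≈ 0.241

Pr[poor earnings report | price drop, sector-wide selloff] ≈ 0.241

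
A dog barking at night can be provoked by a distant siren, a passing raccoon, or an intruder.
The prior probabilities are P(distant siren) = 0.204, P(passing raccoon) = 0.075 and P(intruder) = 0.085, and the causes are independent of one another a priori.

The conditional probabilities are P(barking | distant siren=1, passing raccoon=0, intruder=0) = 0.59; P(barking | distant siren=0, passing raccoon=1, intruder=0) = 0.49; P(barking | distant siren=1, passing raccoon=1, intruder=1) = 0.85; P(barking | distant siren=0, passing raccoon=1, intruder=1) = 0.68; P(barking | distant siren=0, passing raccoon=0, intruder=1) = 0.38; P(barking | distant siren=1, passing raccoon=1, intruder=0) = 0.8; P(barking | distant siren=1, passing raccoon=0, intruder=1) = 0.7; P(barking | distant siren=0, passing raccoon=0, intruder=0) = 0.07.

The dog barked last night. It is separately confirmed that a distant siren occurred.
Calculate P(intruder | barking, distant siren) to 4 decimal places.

Enumerate the 4 (passing raccoon, intruder) configurations and weight by the priors:
  P(barking | distant siren) = 0.59×0.925×0.915 + 0.7×0.925×0.085 + 0.8×0.075×0.915 + 0.85×0.075×0.085
        = 0.499361 + 0.055038 + 0.054900 + 0.005419 = 0.614718
Keeping only the intruder-present terms gives 0.060457, so
  P(intruder | barking, distant siren) = 0.060457 / 0.614718 ≈ 0.0983

P(intruder | barking, distant siren) ≈ 0.0983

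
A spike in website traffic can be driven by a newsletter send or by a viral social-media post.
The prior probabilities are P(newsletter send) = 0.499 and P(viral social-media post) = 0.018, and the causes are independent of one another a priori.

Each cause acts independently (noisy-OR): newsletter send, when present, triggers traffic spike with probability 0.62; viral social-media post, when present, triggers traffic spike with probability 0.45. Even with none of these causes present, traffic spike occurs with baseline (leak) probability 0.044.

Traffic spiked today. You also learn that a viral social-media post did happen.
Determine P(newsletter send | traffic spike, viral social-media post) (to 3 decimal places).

Under noisy-OR, P(traffic spike | causes) = 1 − (1−0.044)·∏(1−qᵢ) over the active causes.
P(traffic spike | viral social-media post) = 0.4742×0.501 + 0.800196×0.499 = 0.237574 + 0.399298 = 0.636872
Of this, 0.399298 comes from 0.800196×0.499 (the newsletter send=true cases).
So P(newsletter send | traffic spike, viral social-media post) = 0.399298/0.636872 ≈ 0.627.

P(newsletter send | traffic spike, viral social-media post) ≈ 0.627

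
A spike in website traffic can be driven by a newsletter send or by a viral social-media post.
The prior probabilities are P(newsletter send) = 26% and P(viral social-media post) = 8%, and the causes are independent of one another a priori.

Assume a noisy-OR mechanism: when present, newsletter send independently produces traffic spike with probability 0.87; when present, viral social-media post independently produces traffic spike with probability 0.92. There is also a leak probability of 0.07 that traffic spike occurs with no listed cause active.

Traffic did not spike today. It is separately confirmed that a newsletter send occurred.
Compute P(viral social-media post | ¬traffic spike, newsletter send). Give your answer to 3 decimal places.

P(viral social-media post | ¬traffic spike, newsletter send) ≈ 0.007

Under noisy-OR, P(traffic spike | causes) = 1 − (1−0.07)·∏(1−qᵢ) over the active causes.
P(¬traffic spike | newsletter send) = 0.1209·0.92 + 0.009672·0.08 = 0.111228 + 0.000774 = 0.112002
Restricting to configurations with viral social-media post present: 0.009672·0.08 = 0.000774.
P(viral social-media post | ¬traffic spike, newsletter send) = 0.000774 / 0.112002 ≈ 0.007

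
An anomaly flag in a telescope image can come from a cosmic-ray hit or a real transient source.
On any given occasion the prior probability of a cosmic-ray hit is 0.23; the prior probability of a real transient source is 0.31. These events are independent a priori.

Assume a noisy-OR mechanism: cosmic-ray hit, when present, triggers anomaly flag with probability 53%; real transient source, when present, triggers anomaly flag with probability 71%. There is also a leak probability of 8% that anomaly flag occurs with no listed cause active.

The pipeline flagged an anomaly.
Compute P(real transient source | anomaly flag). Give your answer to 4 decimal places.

P(real transient source | anomaly flag) ≈ 0.6416

Under noisy-OR, P(anomaly flag | causes) = 1 − (1−0.08)·∏(1−qᵢ) over the active causes.
By total probability over the 4 (cosmic-ray hit, real transient source) configurations:
  P(anomaly flag) = 0.08×0.77×0.69 + 0.7332×0.77×0.31 + 0.5676×0.23×0.69 + 0.874604×0.23×0.31
        = 0.042504 + 0.175015 + 0.090078 + 0.062359 = 0.369956
The terms with real transient source present sum to 0.237374, so
  P(real transient source | anomaly flag) = 0.237374 / 0.369956 ≈ 0.6416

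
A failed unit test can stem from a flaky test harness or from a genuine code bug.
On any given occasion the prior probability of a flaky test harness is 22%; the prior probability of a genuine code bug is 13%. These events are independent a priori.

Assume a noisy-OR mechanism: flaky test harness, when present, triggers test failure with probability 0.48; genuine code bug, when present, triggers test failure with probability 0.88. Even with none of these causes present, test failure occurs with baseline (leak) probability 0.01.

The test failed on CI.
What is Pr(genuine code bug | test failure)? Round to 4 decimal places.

Pr(genuine code bug | test failure) ≈ 0.5383

Under noisy-OR, P(test failure | causes) = 1 − (1−0.01)·∏(1−qᵢ) over the active causes.
Sum P(test failure|·) weighted by the priors over the 4 (flaky test harness, genuine code bug) configurations:
  P(test failure) = 0.01*0.78*0.87 + 0.8812*0.78*0.13 + 0.4852*0.22*0.87 + 0.938224*0.22*0.13
        = 0.006786 + 0.089354 + 0.092867 + 0.026833 = 0.215840
Configurations with genuine code bug contribute 0.116187, so
  P(genuine code bug | test failure) = 0.116187 / 0.215840 ≈ 0.5383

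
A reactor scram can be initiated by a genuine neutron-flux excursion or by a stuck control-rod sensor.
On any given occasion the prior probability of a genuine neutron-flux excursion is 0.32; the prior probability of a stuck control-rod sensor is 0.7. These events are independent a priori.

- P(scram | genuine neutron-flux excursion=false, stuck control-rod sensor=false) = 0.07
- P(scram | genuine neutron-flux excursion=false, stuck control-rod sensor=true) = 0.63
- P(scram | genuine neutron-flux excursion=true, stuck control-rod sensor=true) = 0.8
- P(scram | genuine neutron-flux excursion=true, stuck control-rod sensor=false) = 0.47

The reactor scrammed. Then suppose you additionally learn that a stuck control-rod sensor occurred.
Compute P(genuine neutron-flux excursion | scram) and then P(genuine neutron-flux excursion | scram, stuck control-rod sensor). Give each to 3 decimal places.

P(genuine neutron-flux excursion | scram) ≈ 0.417; P(genuine neutron-flux excursion | scram, stuck control-rod sensor) ≈ 0.374

Numerator (weight on configurations with genuine neutron-flux excursion): 0.045120 + 0.179200 = 0.224320
Denominator P(scram): 0.07*0.68*0.3 + 0.63*0.68*0.7 + 0.47*0.32*0.3 + 0.8*0.32*0.7 = 0.538480
Posterior = 0.224320 / 0.538480 ≈ 0.417

Now condition on the additional information:
By total probability over both values of genuine neutron-flux excursion:
  P(scram | stuck control-rod sensor) = 0.63×0.68 + 0.8×0.32
        = 0.428400 + 0.256000 = 0.684400
Configurations with genuine neutron-flux excursion contribute 0.256000, so
  P(genuine neutron-flux excursion | scram, stuck control-rod sensor) = 0.256000 / 0.684400 ≈ 0.374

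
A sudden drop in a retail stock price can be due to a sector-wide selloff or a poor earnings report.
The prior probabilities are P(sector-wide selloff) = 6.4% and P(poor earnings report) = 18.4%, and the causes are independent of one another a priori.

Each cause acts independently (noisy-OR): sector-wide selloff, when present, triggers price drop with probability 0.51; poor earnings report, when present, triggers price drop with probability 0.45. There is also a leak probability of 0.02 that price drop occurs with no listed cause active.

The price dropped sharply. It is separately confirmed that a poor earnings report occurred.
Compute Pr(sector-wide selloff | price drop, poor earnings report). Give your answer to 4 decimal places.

Under noisy-OR, P(price drop | causes) = 1 − (1−0.02)·∏(1−qᵢ) over the active causes.
Sum P(price drop|·) weighted by the priors over both values of sector-wide selloff:
  P(price drop | poor earnings report) = 0.461*0.936 + 0.73589*0.064
        = 0.431496 + 0.047097 = 0.478593
Keeping only the sector-wide selloff-present terms gives 0.047097, so
  P(sector-wide selloff | price drop, poor earnings report) = 0.047097 / 0.478593 ≈ 0.0984

Pr(sector-wide selloff | price drop, poor earnings report) ≈ 0.0984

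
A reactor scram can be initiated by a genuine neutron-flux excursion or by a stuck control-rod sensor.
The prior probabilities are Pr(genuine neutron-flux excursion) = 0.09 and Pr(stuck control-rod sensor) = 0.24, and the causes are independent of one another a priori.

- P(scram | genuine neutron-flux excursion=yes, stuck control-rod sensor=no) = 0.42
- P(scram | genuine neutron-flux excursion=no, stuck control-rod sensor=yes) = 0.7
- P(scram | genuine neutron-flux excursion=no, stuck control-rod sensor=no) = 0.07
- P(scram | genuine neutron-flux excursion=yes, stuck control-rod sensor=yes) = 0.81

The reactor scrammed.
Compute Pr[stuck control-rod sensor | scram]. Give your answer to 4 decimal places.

P(scram) = 0.07×0.91×0.76 + 0.7×0.91×0.24 + 0.42×0.09×0.76 + 0.81×0.09×0.24 = 0.048412 + 0.152880 + 0.028728 + 0.017496 = 0.247516
Of this, 0.170376 comes from 0.152880 + 0.017496 (the stuck control-rod sensor=true cases).
P(stuck control-rod sensor | scram) = 0.170376 / 0.247516 ≈ 0.6883

Pr[stuck control-rod sensor | scram] ≈ 0.6883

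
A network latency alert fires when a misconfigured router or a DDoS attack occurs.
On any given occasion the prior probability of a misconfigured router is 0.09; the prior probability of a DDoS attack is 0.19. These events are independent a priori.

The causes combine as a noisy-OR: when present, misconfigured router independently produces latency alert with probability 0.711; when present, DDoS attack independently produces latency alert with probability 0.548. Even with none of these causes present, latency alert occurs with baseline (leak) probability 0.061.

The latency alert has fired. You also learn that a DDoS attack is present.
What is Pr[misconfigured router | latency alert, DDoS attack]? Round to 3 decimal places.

Under noisy-OR, P(latency alert | causes) = 1 − (1−0.061)·∏(1−qᵢ) over the active causes.
By total probability over both values of misconfigured router:
  P(latency alert | DDoS attack) = 0.575572*0.91 + 0.87734*0.09
        = 0.523771 + 0.078961 = 0.602732
Configurations with misconfigured router contribute 0.078961, so
  P(misconfigured router | latency alert, DDoS attack) = 0.078961 / 0.602732 ≈ 0.131

Pr[misconfigured router | latency alert, DDoS attack] ≈ 0.131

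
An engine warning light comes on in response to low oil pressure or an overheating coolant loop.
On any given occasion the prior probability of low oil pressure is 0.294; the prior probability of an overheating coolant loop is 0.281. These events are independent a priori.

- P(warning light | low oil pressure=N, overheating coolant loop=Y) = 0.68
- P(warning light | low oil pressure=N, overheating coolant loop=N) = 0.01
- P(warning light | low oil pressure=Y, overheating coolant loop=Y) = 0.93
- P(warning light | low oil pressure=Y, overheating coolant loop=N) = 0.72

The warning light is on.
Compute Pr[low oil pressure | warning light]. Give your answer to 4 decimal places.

Pr[low oil pressure | warning light] ≈ 0.6207

P(warning light) = 0.01×0.706×0.719 + 0.68×0.706×0.281 + 0.72×0.294×0.719 + 0.93×0.294×0.281 = 0.005076 + 0.134902 + 0.152198 + 0.076831 = 0.369007
Of this, 0.229029 comes from 0.152198 + 0.076831 (the low oil pressure=true cases).
P(low oil pressure | warning light) = 0.229029 / 0.369007 ≈ 0.6207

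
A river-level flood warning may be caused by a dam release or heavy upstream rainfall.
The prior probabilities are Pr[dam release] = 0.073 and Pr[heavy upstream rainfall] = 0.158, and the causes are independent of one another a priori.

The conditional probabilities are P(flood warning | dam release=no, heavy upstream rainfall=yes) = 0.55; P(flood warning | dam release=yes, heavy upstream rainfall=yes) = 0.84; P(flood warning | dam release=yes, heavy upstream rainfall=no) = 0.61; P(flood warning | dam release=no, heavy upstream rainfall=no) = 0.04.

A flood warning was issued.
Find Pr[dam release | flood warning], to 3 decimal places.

Pr[dam release | flood warning] ≈ 0.297

P(flood warning) = 0.04*0.927*0.842 + 0.55*0.927*0.158 + 0.61*0.073*0.842 + 0.84*0.073*0.158 = 0.031221 + 0.080556 + 0.037494 + 0.009689 = 0.158960
Of this, 0.047183 comes from 0.037494 + 0.009689 (the dam release=true cases).
P(dam release | flood warning) = 0.047183 / 0.158960 ≈ 0.297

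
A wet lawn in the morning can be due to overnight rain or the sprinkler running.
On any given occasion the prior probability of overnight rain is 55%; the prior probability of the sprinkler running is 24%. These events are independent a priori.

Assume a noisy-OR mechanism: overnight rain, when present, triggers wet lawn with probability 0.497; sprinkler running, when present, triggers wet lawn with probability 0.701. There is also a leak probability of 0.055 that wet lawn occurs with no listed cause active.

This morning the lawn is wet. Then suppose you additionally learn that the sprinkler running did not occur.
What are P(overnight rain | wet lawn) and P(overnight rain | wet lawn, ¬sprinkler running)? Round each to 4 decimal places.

P(overnight rain | wet lawn) ≈ 0.7755; P(overnight rain | wet lawn, ¬sprinkler running) ≈ 0.9210

Under noisy-OR, P(wet lawn | causes) = 1 − (1−0.055)·∏(1−qᵢ) over the active causes.
P(wet lawn) = 0.055×0.45×0.76 + 0.717445×0.45×0.24 + 0.524665×0.55×0.76 + 0.857875×0.55×0.24 = 0.018810 + 0.077484 + 0.219310 + 0.113240 = 0.428844
The overnight rain-present share is 0.219310 + 0.113240 = 0.332550.
P(overnight rain | wet lawn) = 0.332550 / 0.428844 ≈ 0.7755

Now condition on the additional information:
For the numerator, keep only overnight rain=true terms: 0.524665*0.55 = 0.288566
Denominator P(wet lawn | ¬sprinkler running): 0.055*0.45 + 0.524665*0.55 = 0.313316
P(overnight rain | wet lawn, ¬sprinkler running) = 0.288566/0.313316 ≈ 0.9210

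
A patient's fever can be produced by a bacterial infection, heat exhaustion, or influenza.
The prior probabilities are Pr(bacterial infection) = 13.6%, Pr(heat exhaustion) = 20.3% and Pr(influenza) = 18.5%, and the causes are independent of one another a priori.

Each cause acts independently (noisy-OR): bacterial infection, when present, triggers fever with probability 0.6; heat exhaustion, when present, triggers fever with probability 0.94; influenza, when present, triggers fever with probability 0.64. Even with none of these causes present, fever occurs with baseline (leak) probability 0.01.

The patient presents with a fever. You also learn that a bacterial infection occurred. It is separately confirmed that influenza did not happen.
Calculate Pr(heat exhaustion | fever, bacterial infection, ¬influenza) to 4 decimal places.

Pr(heat exhaustion | fever, bacterial infection, ¬influenza) ≈ 0.2916

Under noisy-OR, P(fever | causes) = 1 − (1−0.01)·∏(1−qᵢ) over the active causes.
P(fever | bacterial infection, ¬influenza) = 0.604·0.797 + 0.97624·0.203 = 0.481388 + 0.198177 = 0.679565
Restricting to configurations with heat exhaustion present: 0.97624·0.203 = 0.198177.
Hence the posterior is 0.198177/0.679565 ≈ 0.2916.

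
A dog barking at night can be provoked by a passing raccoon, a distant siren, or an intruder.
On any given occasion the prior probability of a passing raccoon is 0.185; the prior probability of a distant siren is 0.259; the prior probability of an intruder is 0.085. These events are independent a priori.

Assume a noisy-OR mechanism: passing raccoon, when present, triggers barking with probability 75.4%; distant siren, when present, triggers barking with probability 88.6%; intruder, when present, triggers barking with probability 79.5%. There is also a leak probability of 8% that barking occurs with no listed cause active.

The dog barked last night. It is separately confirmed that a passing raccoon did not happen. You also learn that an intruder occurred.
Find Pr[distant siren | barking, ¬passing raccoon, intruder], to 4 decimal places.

Under noisy-OR, P(barking | causes) = 1 − (1−0.08)·∏(1−qᵢ) over the active causes.
P(barking | ¬passing raccoon, intruder) = 0.8114*0.741 + 0.9785*0.259 = 0.601247 + 0.253432 = 0.854679
The distant siren-present share is 0.9785*0.259 = 0.253432.
Hence the posterior is 0.253432/0.854679 ≈ 0.2965.

Pr[distant siren | barking, ¬passing raccoon, intruder] ≈ 0.2965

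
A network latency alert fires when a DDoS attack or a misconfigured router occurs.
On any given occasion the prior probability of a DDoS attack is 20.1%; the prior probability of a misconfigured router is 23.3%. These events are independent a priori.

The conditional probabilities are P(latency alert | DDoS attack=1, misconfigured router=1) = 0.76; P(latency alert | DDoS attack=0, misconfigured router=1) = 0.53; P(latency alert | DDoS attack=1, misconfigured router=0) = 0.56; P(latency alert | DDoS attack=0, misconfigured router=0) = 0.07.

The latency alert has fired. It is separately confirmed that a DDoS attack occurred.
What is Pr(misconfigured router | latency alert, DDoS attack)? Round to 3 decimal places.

P(latency alert | DDoS attack) = 0.56×0.767 + 0.76×0.233 = 0.429520 + 0.177080 = 0.606600
Of this, 0.177080 comes from 0.76×0.233 (the misconfigured router=true cases).
P(misconfigured router | latency alert, DDoS attack) = 0.177080 / 0.606600 ≈ 0.292

Pr(misconfigured router | latency alert, DDoS attack) ≈ 0.292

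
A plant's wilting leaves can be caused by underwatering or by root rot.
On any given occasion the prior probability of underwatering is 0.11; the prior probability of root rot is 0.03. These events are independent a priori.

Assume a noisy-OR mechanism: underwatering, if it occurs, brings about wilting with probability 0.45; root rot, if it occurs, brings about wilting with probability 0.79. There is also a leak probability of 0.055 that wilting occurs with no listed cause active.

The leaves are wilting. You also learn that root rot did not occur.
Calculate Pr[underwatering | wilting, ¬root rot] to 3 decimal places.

Pr[underwatering | wilting, ¬root rot] ≈ 0.519

Under noisy-OR, P(wilting | causes) = 1 − (1−0.055)·∏(1−qᵢ) over the active causes.
P(wilting | ¬root rot) = 0.055·0.89 + 0.48025·0.11 = 0.048950 + 0.052827 = 0.101777
Restricting to configurations with underwatering present: 0.48025·0.11 = 0.052827.
So P(underwatering | wilting, ¬root rot) = 0.052827/0.101777 ≈ 0.519.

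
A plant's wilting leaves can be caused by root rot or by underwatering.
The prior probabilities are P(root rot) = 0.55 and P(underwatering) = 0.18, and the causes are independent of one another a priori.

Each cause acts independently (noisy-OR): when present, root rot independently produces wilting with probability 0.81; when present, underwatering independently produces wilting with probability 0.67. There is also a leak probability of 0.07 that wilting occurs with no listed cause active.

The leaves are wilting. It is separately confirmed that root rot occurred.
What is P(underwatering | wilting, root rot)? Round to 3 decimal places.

P(underwatering | wilting, root rot) ≈ 0.201

Under noisy-OR, P(wilting | causes) = 1 − (1−0.07)·∏(1−qᵢ) over the active causes.
P(wilting | root rot) = 0.8233×0.82 + 0.941689×0.18 = 0.675106 + 0.169504 = 0.844610
Of this, 0.169504 comes from 0.941689×0.18 (the underwatering=true cases).
Hence the posterior is 0.169504/0.844610 ≈ 0.201.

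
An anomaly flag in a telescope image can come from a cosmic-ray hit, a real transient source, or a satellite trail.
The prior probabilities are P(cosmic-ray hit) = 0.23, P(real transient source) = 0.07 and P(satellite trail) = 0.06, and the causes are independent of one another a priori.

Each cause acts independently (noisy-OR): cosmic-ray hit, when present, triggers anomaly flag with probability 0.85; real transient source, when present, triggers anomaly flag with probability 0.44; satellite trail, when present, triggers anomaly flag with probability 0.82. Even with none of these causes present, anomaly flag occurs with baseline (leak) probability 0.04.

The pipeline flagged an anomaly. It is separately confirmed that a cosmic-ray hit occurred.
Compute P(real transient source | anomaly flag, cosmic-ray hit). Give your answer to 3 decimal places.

P(real transient source | anomaly flag, cosmic-ray hit) ≈ 0.075

Under noisy-OR, P(anomaly flag | causes) = 1 − (1−0.04)·∏(1−qᵢ) over the active causes.
P(anomaly flag | cosmic-ray hit) = 0.856·0.93·0.94 + 0.97408·0.93·0.06 + 0.91936·0.07·0.94 + 0.985485·0.07·0.06 = 0.748315 + 0.054354 + 0.060494 + 0.004139 = 0.867302
Restricting to configurations with real transient source present: 0.060494 + 0.004139 = 0.064633.
So P(real transient source | anomaly flag, cosmic-ray hit) = 0.064633/0.867302 ≈ 0.075.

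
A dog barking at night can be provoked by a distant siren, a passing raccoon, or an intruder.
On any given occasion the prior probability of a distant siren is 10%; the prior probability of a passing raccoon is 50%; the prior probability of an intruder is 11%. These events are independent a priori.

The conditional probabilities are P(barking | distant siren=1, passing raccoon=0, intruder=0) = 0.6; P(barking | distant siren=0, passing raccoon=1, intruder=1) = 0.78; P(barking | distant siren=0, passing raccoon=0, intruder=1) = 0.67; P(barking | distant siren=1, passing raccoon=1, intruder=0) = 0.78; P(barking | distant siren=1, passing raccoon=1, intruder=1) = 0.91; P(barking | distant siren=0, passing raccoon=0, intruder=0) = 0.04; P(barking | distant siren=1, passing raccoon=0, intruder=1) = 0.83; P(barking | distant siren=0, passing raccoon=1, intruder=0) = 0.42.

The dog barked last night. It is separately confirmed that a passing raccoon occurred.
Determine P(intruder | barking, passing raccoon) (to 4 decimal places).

Enumerate the 4 (distant siren, intruder) configurations and weight by the priors:
  P(barking | passing raccoon) = 0.42*0.9*0.89 + 0.78*0.9*0.11 + 0.78*0.1*0.89 + 0.91*0.1*0.11
        = 0.336420 + 0.077220 + 0.069420 + 0.010010 = 0.493070
Configurations with intruder contribute 0.087230, so
  P(intruder | barking, passing raccoon) = 0.087230 / 0.493070 ≈ 0.1769

P(intruder | barking, passing raccoon) ≈ 0.1769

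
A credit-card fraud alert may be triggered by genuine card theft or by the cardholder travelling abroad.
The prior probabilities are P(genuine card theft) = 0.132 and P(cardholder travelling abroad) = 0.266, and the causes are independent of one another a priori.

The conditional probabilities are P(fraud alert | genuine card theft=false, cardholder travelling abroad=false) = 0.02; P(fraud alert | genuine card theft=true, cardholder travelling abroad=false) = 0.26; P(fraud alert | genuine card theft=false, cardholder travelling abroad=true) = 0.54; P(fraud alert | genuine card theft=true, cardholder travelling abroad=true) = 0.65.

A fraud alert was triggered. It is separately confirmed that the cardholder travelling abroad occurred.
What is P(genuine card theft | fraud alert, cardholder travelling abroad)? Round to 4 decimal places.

Weight on genuine card theft=true, given the evidence: 0.65×0.132 = 0.085800
Normalizer over all consistent configurations: 0.54×0.868 + 0.65×0.132 = 0.554520
P(genuine card theft | fraud alert, cardholder travelling abroad) = 0.085800/0.554520 ≈ 0.1547

P(genuine card theft | fraud alert, cardholder travelling abroad) ≈ 0.1547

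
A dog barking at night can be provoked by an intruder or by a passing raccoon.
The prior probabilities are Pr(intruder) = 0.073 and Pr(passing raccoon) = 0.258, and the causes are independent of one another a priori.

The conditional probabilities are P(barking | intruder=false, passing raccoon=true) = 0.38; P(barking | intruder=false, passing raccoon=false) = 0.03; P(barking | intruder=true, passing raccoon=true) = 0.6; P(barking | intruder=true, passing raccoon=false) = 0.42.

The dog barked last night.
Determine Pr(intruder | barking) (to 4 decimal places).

Pr(intruder | barking) ≈ 0.2339

Weight on intruder=true, given the evidence: 0.022750 + 0.011300 = 0.034050
Denominator P(barking): 0.03*0.927*0.742 + 0.38*0.927*0.258 + 0.42*0.073*0.742 + 0.6*0.073*0.258 = 0.145568
Posterior = 0.034050 / 0.145568 ≈ 0.2339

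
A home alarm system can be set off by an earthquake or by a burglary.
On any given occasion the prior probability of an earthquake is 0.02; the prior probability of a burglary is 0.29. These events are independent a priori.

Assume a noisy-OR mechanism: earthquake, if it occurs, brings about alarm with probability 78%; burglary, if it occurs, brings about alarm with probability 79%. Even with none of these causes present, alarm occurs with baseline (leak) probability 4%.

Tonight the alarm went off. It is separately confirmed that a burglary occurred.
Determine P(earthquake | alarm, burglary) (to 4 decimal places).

P(earthquake | alarm, burglary) ≈ 0.0238

Under noisy-OR, P(alarm | causes) = 1 − (1−0.04)·∏(1−qᵢ) over the active causes.
P(alarm | burglary) = 0.7984×0.98 + 0.955648×0.02 = 0.782432 + 0.019113 = 0.801545
Of this, 0.019113 comes from 0.955648×0.02 (the earthquake=true cases).
P(earthquake | alarm, burglary) = 0.019113 / 0.801545 ≈ 0.0238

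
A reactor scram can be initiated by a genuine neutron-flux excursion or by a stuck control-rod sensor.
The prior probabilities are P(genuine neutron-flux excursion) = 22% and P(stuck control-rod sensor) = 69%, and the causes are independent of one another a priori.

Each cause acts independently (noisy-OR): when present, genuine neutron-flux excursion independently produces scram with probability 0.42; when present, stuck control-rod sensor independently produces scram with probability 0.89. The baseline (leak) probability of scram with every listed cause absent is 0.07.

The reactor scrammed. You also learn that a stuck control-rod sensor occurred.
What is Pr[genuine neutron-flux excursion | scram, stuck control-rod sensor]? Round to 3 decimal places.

Under noisy-OR, P(scram | causes) = 1 − (1−0.07)·∏(1−qᵢ) over the active causes.
Enumerate both values of genuine neutron-flux excursion and weight by the priors:
  P(scram | stuck control-rod sensor) = 0.8977*0.78 + 0.940666*0.22
        = 0.700206 + 0.206947 = 0.907153
Keeping only the genuine neutron-flux excursion-present terms gives 0.206947, so
  P(genuine neutron-flux excursion | scram, stuck control-rod sensor) = 0.206947 / 0.907153 ≈ 0.228

Pr[genuine neutron-flux excursion | scram, stuck control-rod sensor] ≈ 0.228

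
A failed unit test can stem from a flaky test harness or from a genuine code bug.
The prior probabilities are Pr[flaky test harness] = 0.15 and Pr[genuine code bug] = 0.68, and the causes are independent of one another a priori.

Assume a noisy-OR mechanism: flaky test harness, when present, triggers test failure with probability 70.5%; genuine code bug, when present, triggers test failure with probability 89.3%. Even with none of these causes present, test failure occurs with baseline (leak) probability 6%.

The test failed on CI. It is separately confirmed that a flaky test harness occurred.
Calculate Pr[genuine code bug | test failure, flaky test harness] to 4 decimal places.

Under noisy-OR, P(test failure | causes) = 1 − (1−0.06)·∏(1−qᵢ) over the active causes.
P(test failure | flaky test harness) = 0.7227*0.32 + 0.970329*0.68 = 0.231264 + 0.659824 = 0.891088
Of this, 0.659824 comes from 0.970329*0.68 (the genuine code bug=true cases).
Hence the posterior is 0.659824/0.891088 ≈ 0.7405.

Pr[genuine code bug | test failure, flaky test harness] ≈ 0.7405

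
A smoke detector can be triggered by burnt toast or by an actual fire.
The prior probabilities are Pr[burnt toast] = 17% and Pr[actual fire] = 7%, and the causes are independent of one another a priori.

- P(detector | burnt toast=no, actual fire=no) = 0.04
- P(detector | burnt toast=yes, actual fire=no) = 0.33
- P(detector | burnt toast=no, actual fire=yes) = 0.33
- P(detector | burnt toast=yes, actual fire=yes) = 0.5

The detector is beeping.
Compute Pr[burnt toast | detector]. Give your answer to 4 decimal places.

Pr[burnt toast | detector] ≈ 0.5373

Enumerate the 4 (burnt toast, actual fire) configurations and weight by the priors:
  P(detector) = 0.04·0.83·0.93 + 0.33·0.83·0.07 + 0.33·0.17·0.93 + 0.5·0.17·0.07
        = 0.030876 + 0.019173 + 0.052173 + 0.005950 = 0.108172
Keeping only the burnt toast-present terms gives 0.058123, so
  P(burnt toast | detector) = 0.058123 / 0.108172 ≈ 0.5373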